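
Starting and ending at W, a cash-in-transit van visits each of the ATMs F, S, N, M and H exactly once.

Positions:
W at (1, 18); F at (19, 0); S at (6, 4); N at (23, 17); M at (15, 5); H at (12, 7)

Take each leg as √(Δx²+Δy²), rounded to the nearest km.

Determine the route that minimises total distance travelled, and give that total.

There are 60 distinct closed tours to check (reversals are equivalent).
W → F → S → N → M → H → W: 25+14+21+14+4+16 = 94
W → F → S → N → H → M → W: 25+14+21+15+4+19 = 98
W → F → S → M → N → H → W: 25+14+9+14+15+16 = 93
W → F → S → M → H → N → W: 25+14+9+4+15+22 = 89
W → F → S → H → N → M → W: 25+14+7+15+14+19 = 94
W → F → S → H → M → N → W: 25+14+7+4+14+22 = 86
W → F → N → S → M → H → W: 25+17+21+9+4+16 = 92
W → F → N → S → H → M → W: 25+17+21+7+4+19 = 93
W → F → N → M → S → H → W: 25+17+14+9+7+16 = 88
W → F → N → M → H → S → W: 25+17+14+4+7+15 = 82
W → F → N → H → S → M → W: 25+17+15+7+9+19 = 92
W → F → N → H → M → S → W: 25+17+15+4+9+15 = 85
W → F → M → S → N → H → W: 25+6+9+21+15+16 = 92
W → F → M → S → H → N → W: 25+6+9+7+15+22 = 84
… (46 more)
W → S → H → M → F → N → W: 15+7+4+6+17+22 = 71  ← best
The minimum is 71.
One optimal route: W → S → H → M → F → N → W (or its reverse).

Minimum total distance: 71 km.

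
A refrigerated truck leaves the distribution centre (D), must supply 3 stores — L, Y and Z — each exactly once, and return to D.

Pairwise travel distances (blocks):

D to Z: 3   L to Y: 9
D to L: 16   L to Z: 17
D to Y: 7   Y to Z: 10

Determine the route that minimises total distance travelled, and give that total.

With 3 stops there are 3!/2 = 3 distinct round trips (a route and its reverse cost the same).
D - L - Y - Z - D: 16+9+10+3 = 38
D - L - Z - Y - D: 16+17+10+7 = 50
D - Y - L - Z - D: 7+9+17+3 = 36
The minimum is 36.
One optimal route: D → Y → L → Z → D (or its reverse).

36 blocks — the shortest possible round trip.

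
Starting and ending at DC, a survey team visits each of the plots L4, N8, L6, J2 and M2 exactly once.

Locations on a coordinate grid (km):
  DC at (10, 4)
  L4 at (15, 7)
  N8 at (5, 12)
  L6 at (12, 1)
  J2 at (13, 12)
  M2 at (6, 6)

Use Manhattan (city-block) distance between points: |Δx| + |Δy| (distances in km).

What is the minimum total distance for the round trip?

There are 60 distinct closed tours to check (reversals are equivalent).
DC - L4 - N8 - L6 - J2 - M2 - DC: 8+15+18+12+13+6 = 72
DC - L4 - N8 - L6 - M2 - J2 - DC: 8+15+18+11+13+11 = 76
DC - L4 - N8 - J2 - L6 - M2 - DC: 8+15+8+12+11+6 = 60
DC - L4 - N8 - J2 - M2 - L6 - DC: 8+15+8+13+11+5 = 60
DC - L4 - N8 - M2 - L6 - J2 - DC: 8+15+7+11+12+11 = 64
DC - L4 - N8 - M2 - J2 - L6 - DC: 8+15+7+13+12+5 = 60
DC - L4 - L6 - N8 - J2 - M2 - DC: 8+9+18+8+13+6 = 62
DC - L4 - L6 - N8 - M2 - J2 - DC: 8+9+18+7+13+11 = 66
DC - L4 - L6 - J2 - N8 - M2 - DC: 8+9+12+8+7+6 = 50
DC - L4 - L6 - J2 - M2 - N8 - DC: 8+9+12+13+7+13 = 62
DC - L4 - L6 - M2 - N8 - J2 - DC: 8+9+11+7+8+11 = 54
DC - L4 - L6 - M2 - J2 - N8 - DC: 8+9+11+13+8+13 = 62
DC - L4 - J2 - N8 - L6 - M2 - DC: 8+7+8+18+11+6 = 58
DC - L4 - J2 - N8 - M2 - L6 - DC: 8+7+8+7+11+5 = 46
… (46 more)
DC - L6 - L4 - J2 - N8 - M2 - DC: 5+9+7+8+7+6 = 42  ← best
The minimum is 42.
One optimal route: DC → L6 → L4 → J2 → N8 → M2 → DC (or its reverse).

Minimum total distance: 42 km.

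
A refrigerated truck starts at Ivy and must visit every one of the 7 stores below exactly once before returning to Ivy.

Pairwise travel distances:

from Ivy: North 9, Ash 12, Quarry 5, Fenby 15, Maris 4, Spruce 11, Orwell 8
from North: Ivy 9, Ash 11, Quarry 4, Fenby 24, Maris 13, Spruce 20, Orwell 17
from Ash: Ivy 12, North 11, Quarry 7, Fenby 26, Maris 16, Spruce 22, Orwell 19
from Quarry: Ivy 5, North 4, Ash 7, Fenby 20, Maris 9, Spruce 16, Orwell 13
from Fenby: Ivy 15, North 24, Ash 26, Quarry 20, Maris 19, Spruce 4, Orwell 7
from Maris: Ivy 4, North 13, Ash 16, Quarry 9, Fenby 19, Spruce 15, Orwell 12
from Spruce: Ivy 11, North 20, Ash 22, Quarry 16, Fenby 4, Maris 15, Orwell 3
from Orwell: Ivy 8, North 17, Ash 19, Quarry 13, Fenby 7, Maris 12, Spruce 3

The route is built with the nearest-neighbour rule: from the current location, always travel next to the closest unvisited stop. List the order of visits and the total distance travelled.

From Ivy: distances to unvisited — Maris=4, Quarry=5, Orwell=8, North=9, Spruce=11, Ash=12, Fenby=15. Nearest is Maris (4).
From Maris: distances to unvisited — Quarry=9, Orwell=12, North=13, Spruce=15, Ash=16, Fenby=19. Nearest is Quarry (9).
From Quarry: distances to unvisited — North=4, Ash=7, Orwell=13, Spruce=16, Fenby=20. Nearest is North (4).
From North: distances to unvisited — Ash=11, Orwell=17, Spruce=20, Fenby=24. Nearest is Ash (11).
From Ash: distances to unvisited — Orwell=19, Spruce=22, Fenby=26. Nearest is Orwell (19).
From Orwell: distances to unvisited — Spruce=3, Fenby=7. Nearest is Spruce (3).
From Spruce: distances to unvisited — Fenby=4. Nearest is Fenby (4).
Return Fenby→Ivy: 15.
Total = 4 + 9 + 4 + 11 + 19 + 3 + 4 + 15 = 69.

Total distance 69 via the nearest-neighbour route Ivy → Maris → Quarry → North → Ash → Orwell → Spruce → Fenby → Ivy.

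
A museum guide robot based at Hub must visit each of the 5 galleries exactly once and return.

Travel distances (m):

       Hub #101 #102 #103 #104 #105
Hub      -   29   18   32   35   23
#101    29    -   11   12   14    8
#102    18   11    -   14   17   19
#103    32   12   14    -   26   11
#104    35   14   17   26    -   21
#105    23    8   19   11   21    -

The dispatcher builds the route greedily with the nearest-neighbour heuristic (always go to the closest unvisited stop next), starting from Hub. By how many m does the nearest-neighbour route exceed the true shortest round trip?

The nearest-neighbour route is 14 m longer than optimal.

Hub: #102=18, #105=23, #101=29, #103=32, #104=35 ⇒ #102
#102: #101=11, #103=14, #104=17, #105=19 ⇒ #101
#101: #105=8, #103=12, #104=14 ⇒ #105
#105: #103=11, #104=21 ⇒ #103
#103: #104=26 ⇒ #104
NN route Hub → #102 → #101 → #105 → #103 → #104 → Hub costs 109.
Optimal: Hub → #102 → #104 → #101 → #103 → #105 → Hub costs 95 (by enumerating all 60 distinct tours).
Excess = 109 − 95 = 14.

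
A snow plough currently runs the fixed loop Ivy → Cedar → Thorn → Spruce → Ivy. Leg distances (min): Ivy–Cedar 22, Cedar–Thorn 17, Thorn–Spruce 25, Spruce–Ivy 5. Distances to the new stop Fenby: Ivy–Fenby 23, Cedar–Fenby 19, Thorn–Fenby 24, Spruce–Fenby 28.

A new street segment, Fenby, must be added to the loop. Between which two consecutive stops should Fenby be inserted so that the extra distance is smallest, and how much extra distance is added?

Minimum extra distance: 20 min, inserting Fenby between Ivy and Cedar.

Insertion cost between consecutive stops i–j is d(i,Fenby) + d(Fenby,j) − d(i,j):
  between Ivy and Cedar: 23 + 19 − 22 = 20
  between Cedar and Thorn: 19 + 24 − 17 = 26
  between Thorn and Spruce: 24 + 28 − 25 = 27
  between Spruce and Ivy: 28 + 23 − 5 = 46
Cheapest insertion is between Ivy and Cedar, adding 20.
New total = 69 + 20 = 89.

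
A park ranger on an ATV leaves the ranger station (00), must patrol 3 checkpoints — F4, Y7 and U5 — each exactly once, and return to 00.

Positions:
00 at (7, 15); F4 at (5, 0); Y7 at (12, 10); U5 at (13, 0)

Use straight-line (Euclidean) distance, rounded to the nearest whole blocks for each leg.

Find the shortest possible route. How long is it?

There are 3 distinct closed tours to check (reversals are equivalent).
00→F4→Y7→U5→00: 15+12+10+16 = 53
00→F4→U5→Y7→00: 15+8+10+7 = 40
00→Y7→F4→U5→00: 7+12+8+16 = 43
The minimum is 40.
One optimal route: 00 → F4 → U5 → Y7 → 00 (or its reverse).

Shortest round trip = 40 blocks.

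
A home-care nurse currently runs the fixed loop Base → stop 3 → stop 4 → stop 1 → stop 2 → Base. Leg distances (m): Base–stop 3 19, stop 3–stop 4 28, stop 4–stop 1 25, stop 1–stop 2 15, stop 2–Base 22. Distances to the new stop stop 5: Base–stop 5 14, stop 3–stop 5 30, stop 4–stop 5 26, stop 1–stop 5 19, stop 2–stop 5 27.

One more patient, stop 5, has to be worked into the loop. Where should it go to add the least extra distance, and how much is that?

Insertion cost between consecutive stops i–j is d(i,stop 5) + d(stop 5,j) − d(i,j):
  between Base and stop 3: 14 + 30 − 19 = 25
  between stop 3 and stop 4: 30 + 26 − 28 = 28
  between stop 4 and stop 1: 26 + 19 − 25 = 20
  between stop 1 and stop 2: 19 + 27 − 15 = 31
  between stop 2 and Base: 27 + 14 − 22 = 19
Cheapest insertion is between stop 2 and Base, adding 19.
New total = 109 + 19 = 128.

Minimum extra distance: 19 m, inserting stop 5 between stop 2 and Base.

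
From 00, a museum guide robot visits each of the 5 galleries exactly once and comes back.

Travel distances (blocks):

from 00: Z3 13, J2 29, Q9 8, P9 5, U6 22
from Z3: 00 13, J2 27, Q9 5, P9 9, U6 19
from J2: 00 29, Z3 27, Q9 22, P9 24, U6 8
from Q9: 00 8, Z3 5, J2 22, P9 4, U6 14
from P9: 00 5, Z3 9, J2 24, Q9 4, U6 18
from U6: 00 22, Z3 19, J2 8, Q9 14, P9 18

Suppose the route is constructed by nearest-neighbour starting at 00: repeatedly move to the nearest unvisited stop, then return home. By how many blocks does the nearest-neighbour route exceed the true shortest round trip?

From 00: P9=5, Q9=8, Z3=13, U6=22, J2=29 → choose P9 (5).
From P9: Q9=4, Z3=9, U6=18, J2=24 → choose Q9 (4).
From Q9: Z3=5, U6=14, J2=22 → choose Z3 (5).
From Z3: U6=19, J2=27 → choose U6 (19).
From U6: J2=8 → choose J2 (8).
NN route 00 → P9 → Q9 → Z3 → U6 → J2 → 00 costs 70.
Optimal: 00 → Z3 → Q9 → U6 → J2 → P9 → 00 costs 69 (by enumerating all 60 distinct tours).
Excess = 70 − 69 = 1.

1 blocks longer than the optimal tour.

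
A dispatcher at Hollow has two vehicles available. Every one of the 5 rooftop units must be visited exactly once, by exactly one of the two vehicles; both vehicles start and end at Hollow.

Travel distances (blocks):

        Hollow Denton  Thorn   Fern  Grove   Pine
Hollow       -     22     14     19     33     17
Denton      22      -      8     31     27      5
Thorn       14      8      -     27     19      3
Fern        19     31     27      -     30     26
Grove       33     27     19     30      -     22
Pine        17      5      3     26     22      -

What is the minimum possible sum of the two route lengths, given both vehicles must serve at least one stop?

Check every non-empty split of the stops between the two vehicles; for each half take its own optimal tour:
  {Denton} + {Thorn, Fern, Grove, Pine}: 44 + 88 = 132
  {Thorn} + {Denton, Fern, Grove, Pine}: 28 + 98 = 126
  {Denton, Thorn} + {Fern, Grove, Pine}: 44 + 88 = 132
  {Fern} + {Denton, Thorn, Grove, Pine}: 38 + 82 = 120
  {Denton, Fern} + {Thorn, Grove, Pine}: 72 + 72 = 144
  {Thorn, Fern} + {Denton, Grove, Pine}: 60 + 82 = 142
  … (15 splits in total)
Best: vehicle 1 Hollow → Fern → Hollow = 38; vehicle 2 Hollow → Denton → Pine → Thorn → Grove → Hollow = 82; combined 120.

120 blocks — the smallest possible combined total.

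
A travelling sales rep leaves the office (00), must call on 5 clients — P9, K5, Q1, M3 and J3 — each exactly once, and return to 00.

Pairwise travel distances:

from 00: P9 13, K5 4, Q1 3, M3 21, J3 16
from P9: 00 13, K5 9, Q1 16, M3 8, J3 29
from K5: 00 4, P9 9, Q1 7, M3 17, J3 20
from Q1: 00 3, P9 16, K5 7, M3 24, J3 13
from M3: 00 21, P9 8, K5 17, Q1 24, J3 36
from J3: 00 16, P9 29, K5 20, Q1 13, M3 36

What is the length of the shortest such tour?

There are 60 distinct closed tours to check (reversals are equivalent).
00 → P9 → K5 → Q1 → M3 → J3 → 00: 13+9+7+24+36+16 = 105
00 → P9 → K5 → Q1 → J3 → M3 → 00: 13+9+7+13+36+21 = 99
00 → P9 → K5 → M3 → Q1 → J3 → 00: 13+9+17+24+13+16 = 92
00 → P9 → K5 → M3 → J3 → Q1 → 00: 13+9+17+36+13+3 = 91
00 → P9 → K5 → J3 → Q1 → M3 → 00: 13+9+20+13+24+21 = 100
00 → P9 → K5 → J3 → M3 → Q1 → 00: 13+9+20+36+24+3 = 105
00 → P9 → Q1 → K5 → M3 → J3 → 00: 13+16+7+17+36+16 = 105
00 → P9 → Q1 → K5 → J3 → M3 → 00: 13+16+7+20+36+21 = 113
00 → P9 → Q1 → M3 → K5 → J3 → 00: 13+16+24+17+20+16 = 106
00 → P9 → Q1 → M3 → J3 → K5 → 00: 13+16+24+36+20+4 = 113
00 → P9 → Q1 → J3 → K5 → M3 → 00: 13+16+13+20+17+21 = 100
00 → P9 → Q1 → J3 → M3 → K5 → 00: 13+16+13+36+17+4 = 99
00 → P9 → M3 → K5 → Q1 → J3 → 00: 13+8+17+7+13+16 = 74
00 → P9 → M3 → K5 → J3 → Q1 → 00: 13+8+17+20+13+3 = 74
… (46 more)
00 → K5 → P9 → M3 → J3 → Q1 → 00: 4+9+8+36+13+3 = 73  ← best
The minimum is 73.
One optimal route: 00 → K5 → P9 → M3 → J3 → Q1 → 00 (or its reverse).

Shortest round trip = 73.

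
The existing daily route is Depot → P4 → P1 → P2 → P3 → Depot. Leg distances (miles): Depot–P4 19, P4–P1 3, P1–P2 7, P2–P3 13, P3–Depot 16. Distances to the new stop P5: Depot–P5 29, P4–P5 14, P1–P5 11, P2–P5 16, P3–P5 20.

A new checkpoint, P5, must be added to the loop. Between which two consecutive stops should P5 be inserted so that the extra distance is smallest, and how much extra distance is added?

+20 miles — insert P5 between P1 and P2.

Insertion cost between consecutive stops i–j is d(i,P5) + d(P5,j) − d(i,j):
  between Depot and P4: 29 + 14 − 19 = 24
  between P4 and P1: 14 + 11 − 3 = 22
  between P1 and P2: 11 + 16 − 7 = 20
  between P2 and P3: 16 + 20 − 13 = 23
  between P3 and Depot: 20 + 29 − 16 = 33
Cheapest insertion is between P1 and P2, adding 20.
New total = 58 + 20 = 78.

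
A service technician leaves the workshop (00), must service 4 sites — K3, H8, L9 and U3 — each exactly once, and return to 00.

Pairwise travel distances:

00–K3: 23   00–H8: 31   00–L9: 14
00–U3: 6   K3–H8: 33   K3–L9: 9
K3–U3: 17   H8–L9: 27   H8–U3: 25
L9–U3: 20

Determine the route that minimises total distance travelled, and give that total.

87 — the shortest possible round trip.

00-K3-H8-L9-U3-00: 23+33+27+20+6 = 109
00-K3-H8-U3-L9-00: 23+33+25+20+14 = 115
00-K3-L9-H8-U3-00: 23+9+27+25+6 = 90
00-K3-L9-U3-H8-00: 23+9+20+25+31 = 108
00-K3-U3-H8-L9-00: 23+17+25+27+14 = 106
00-K3-U3-L9-H8-00: 23+17+20+27+31 = 118
00-H8-K3-L9-U3-00: 31+33+9+20+6 = 99
00-H8-K3-U3-L9-00: 31+33+17+20+14 = 115
00-H8-L9-K3-U3-00: 31+27+9+17+6 = 90
00-H8-U3-K3-L9-00: 31+25+17+9+14 = 96
00-L9-K3-H8-U3-00: 14+9+33+25+6 = 87
00-L9-H8-K3-U3-00: 14+27+33+17+6 = 97
The minimum is 87.
One optimal route: 00 → L9 → K3 → H8 → U3 → 00 (or its reverse).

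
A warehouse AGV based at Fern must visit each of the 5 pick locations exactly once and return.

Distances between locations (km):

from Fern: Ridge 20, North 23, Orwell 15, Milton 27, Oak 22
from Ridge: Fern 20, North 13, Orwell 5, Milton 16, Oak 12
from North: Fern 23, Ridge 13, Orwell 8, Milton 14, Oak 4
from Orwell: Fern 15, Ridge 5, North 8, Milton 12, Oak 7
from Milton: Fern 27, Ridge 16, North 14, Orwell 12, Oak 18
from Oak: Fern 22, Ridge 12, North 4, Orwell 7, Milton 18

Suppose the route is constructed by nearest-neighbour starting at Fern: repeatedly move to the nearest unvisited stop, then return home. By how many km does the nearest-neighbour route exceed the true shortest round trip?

The nearest-neighbour route is 1 km longer than optimal.

Fern: Orwell=15, Ridge=20, Oak=22, North=23, Milton=27 ⇒ Orwell
Orwell: Ridge=5, Oak=7, North=8, Milton=12 ⇒ Ridge
Ridge: Oak=12, North=13, Milton=16 ⇒ Oak
Oak: North=4, Milton=18 ⇒ North
North: Milton=14 ⇒ Milton
NN route Fern → Orwell → Ridge → Oak → North → Milton → Fern costs 77.
Optimal: Fern → Ridge → Milton → North → Oak → Orwell → Fern costs 76 (by enumerating all 60 distinct tours).
Excess = 77 − 76 = 1.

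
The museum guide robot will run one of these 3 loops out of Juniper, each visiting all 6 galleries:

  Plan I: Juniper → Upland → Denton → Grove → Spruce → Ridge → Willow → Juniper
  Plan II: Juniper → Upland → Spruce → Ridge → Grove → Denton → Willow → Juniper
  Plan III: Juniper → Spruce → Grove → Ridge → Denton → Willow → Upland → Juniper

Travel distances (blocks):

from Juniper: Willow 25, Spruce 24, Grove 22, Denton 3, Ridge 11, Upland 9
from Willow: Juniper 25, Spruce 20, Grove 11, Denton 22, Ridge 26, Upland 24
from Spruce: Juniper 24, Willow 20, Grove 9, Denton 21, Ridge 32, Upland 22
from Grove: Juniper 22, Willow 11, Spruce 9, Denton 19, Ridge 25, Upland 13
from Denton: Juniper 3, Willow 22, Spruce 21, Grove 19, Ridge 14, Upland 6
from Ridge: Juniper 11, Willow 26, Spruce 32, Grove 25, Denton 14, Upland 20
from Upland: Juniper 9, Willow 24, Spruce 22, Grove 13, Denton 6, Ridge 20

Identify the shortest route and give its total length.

Plan I: 9 + 6 + 19 + 9 + 32 + 26 + 25 = 126
Plan II: 9 + 22 + 32 + 25 + 19 + 22 + 25 = 154
Plan III: 24 + 9 + 25 + 14 + 22 + 24 + 9 = 127

126 blocks — Plan I is the shortest.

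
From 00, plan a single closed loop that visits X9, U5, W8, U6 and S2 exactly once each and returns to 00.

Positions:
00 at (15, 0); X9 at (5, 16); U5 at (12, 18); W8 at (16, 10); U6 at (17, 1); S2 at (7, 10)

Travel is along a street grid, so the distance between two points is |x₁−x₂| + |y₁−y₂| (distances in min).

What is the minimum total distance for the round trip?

00→X9→U5→W8→U6→S2→00: 26+9+12+10+19+18 = 94
00→X9→U5→W8→S2→U6→00: 26+9+12+9+19+3 = 78
00→X9→U5→U6→W8→S2→00: 26+9+22+10+9+18 = 94
00→X9→U5→U6→S2→W8→00: 26+9+22+19+9+11 = 96
00→X9→U5→S2→W8→U6→00: 26+9+13+9+10+3 = 70
00→X9→U5→S2→U6→W8→00: 26+9+13+19+10+11 = 88
00→X9→W8→U5→U6→S2→00: 26+17+12+22+19+18 = 114
00→X9→W8→U5→S2→U6→00: 26+17+12+13+19+3 = 90
00→X9→W8→U6→U5→S2→00: 26+17+10+22+13+18 = 106
00→X9→W8→U6→S2→U5→00: 26+17+10+19+13+21 = 106
00→X9→W8→S2→U5→U6→00: 26+17+9+13+22+3 = 90
00→X9→W8→S2→U6→U5→00: 26+17+9+19+22+21 = 114
00→X9→U6→U5→W8→S2→00: 26+27+22+12+9+18 = 114
00→X9→U6→U5→S2→W8→00: 26+27+22+13+9+11 = 108
… (46 more)
00→U5→X9→S2→W8→U6→00: 21+9+8+9+10+3 = 60  ← best
The minimum is 60.
One optimal route: 00 → U5 → X9 → S2 → W8 → U6 → 00 (or its reverse).

Shortest round trip = 60 min.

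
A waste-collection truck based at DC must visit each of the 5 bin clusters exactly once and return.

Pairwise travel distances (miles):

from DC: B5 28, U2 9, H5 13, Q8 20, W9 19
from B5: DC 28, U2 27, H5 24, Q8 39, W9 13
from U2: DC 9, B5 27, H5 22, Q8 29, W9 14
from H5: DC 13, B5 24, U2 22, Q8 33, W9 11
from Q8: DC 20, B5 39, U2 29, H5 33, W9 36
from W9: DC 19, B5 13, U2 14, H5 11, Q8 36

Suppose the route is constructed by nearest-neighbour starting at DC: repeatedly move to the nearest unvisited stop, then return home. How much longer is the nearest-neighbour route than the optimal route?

4 miles longer than the optimal tour.

From DC: U2=9, H5=13, W9=19, Q8=20, B5=28 → choose U2 (9).
From U2: W9=14, H5=22, B5=27, Q8=29 → choose W9 (14).
From W9: H5=11, B5=13, Q8=36 → choose H5 (11).
From H5: B5=24, Q8=33 → choose B5 (24).
From B5: Q8=39 → choose Q8 (39).
NN route DC → U2 → W9 → H5 → B5 → Q8 → DC costs 117.
Optimal: DC → U2 → B5 → W9 → H5 → Q8 → DC costs 113 (by enumerating all 60 distinct tours).
Excess = 117 − 113 = 4.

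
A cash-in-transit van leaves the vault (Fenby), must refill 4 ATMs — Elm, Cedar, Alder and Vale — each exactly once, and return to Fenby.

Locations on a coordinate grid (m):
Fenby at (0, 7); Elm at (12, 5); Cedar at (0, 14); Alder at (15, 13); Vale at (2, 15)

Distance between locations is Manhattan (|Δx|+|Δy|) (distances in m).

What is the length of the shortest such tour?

50 m — the shortest possible round trip.

With 4 stops there are 4!/2 = 12 distinct round trips (a route and its reverse cost the same).
Fenby-Elm-Cedar-Alder-Vale-Fenby: 14+21+16+15+10 = 76
Fenby-Elm-Cedar-Vale-Alder-Fenby: 14+21+3+15+21 = 74
Fenby-Elm-Alder-Cedar-Vale-Fenby: 14+11+16+3+10 = 54
Fenby-Elm-Alder-Vale-Cedar-Fenby: 14+11+15+3+7 = 50
Fenby-Elm-Vale-Cedar-Alder-Fenby: 14+20+3+16+21 = 74
Fenby-Elm-Vale-Alder-Cedar-Fenby: 14+20+15+16+7 = 72
Fenby-Cedar-Elm-Alder-Vale-Fenby: 7+21+11+15+10 = 64
Fenby-Cedar-Elm-Vale-Alder-Fenby: 7+21+20+15+21 = 84
Fenby-Cedar-Alder-Elm-Vale-Fenby: 7+16+11+20+10 = 64
Fenby-Cedar-Vale-Elm-Alder-Fenby: 7+3+20+11+21 = 62
Fenby-Alder-Elm-Cedar-Vale-Fenby: 21+11+21+3+10 = 66
Fenby-Alder-Cedar-Elm-Vale-Fenby: 21+16+21+20+10 = 88
The minimum is 50.
One optimal route: Fenby → Elm → Alder → Vale → Cedar → Fenby (or its reverse).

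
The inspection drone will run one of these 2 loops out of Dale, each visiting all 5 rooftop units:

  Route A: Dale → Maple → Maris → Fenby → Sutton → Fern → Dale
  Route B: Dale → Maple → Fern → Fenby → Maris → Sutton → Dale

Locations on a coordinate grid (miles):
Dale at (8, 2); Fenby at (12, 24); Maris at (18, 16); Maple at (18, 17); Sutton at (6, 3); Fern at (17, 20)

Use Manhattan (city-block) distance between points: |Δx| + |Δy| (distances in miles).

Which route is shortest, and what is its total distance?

Route A: 25 + 1 + 14 + 27 + 28 + 27 = 122
Route B: 25 + 4 + 9 + 14 + 25 + 3 = 80

Shortest is Route B, total 80 miles.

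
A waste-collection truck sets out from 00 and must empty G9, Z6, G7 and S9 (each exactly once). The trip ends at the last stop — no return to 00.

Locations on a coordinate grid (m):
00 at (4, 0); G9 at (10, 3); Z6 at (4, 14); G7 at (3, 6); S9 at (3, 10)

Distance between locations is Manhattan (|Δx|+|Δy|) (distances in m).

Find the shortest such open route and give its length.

There are 4! = 24 possible orderings.
00→G9→Z6→G7→S9: 9+17+9+4 = 39
00→G9→Z6→S9→G7: 9+17+5+4 = 35
00→G9→G7→Z6→S9: 9+10+9+5 = 33
00→G9→G7→S9→Z6: 9+10+4+5 = 28
00→G9→S9→Z6→G7: 9+14+5+9 = 37
00→G9→S9→G7→Z6: 9+14+4+9 = 36
00→Z6→G9→G7→S9: 14+17+10+4 = 45
00→Z6→G9→S9→G7: 14+17+14+4 = 49
00→Z6→G7→G9→S9: 14+9+10+14 = 47
00→Z6→G7→S9→G9: 14+9+4+14 = 41
00→Z6→S9→G9→G7: 14+5+14+10 = 43
00→Z6→S9→G7→G9: 14+5+4+10 = 33
00→G7→G9→Z6→S9: 7+10+17+5 = 39
00→G7→G9→S9→Z6: 7+10+14+5 = 36
… (10 more)
The minimum is 28.
One shortest path: 00 → G9 → G7 → S9 → Z6.

Minimum one-way distance = 28 m.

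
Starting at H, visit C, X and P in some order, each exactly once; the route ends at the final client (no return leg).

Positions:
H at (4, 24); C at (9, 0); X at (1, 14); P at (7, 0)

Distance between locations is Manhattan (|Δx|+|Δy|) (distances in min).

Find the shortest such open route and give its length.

There are 3! = 6 possible orderings.
H → C → X → P: 29+22+20 = 71
H → C → P → X: 29+2+20 = 51
H → X → C → P: 13+22+2 = 37
H → X → P → C: 13+20+2 = 35
H → P → C → X: 27+2+22 = 51
H → P → X → C: 27+20+22 = 69
The minimum is 35.
One shortest path: H → X → P → C.

Shortest open route: 35 min.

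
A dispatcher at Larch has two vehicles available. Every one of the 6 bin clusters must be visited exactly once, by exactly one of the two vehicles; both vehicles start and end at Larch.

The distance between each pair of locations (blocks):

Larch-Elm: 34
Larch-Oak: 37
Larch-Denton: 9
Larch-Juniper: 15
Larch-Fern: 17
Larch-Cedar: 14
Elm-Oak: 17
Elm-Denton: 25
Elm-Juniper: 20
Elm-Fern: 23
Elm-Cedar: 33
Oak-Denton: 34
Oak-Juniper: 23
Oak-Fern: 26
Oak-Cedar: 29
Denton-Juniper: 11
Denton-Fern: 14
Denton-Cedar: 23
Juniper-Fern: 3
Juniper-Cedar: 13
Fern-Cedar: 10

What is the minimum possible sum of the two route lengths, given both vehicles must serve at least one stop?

Minimum combined distance: 118 blocks.

Check every non-empty split of the stops between the two vehicles; for each half take its own optimal tour:
  {Elm} + {Oak, Denton, Juniper, Fern, Cedar}: 68 + 92 = 160
  {Oak} + {Elm, Denton, Juniper, Fern, Cedar}: 74 + 81 = 155
  {Elm, Oak} + {Denton, Juniper, Fern, Cedar}: 88 + 47 = 135
  {Denton} + {Elm, Oak, Juniper, Fern, Cedar}: 18 + 100 = 118
  {Elm, Denton} + {Oak, Juniper, Fern, Cedar}: 68 + 86 = 154
  {Oak, Denton} + {Elm, Juniper, Fern, Cedar}: 80 + 81 = 161
  … (31 splits in total)
Best: vehicle 1 Larch → Denton → Larch = 18; vehicle 2 Larch → Fern → Juniper → Elm → Oak → Cedar → Larch = 100; combined 118.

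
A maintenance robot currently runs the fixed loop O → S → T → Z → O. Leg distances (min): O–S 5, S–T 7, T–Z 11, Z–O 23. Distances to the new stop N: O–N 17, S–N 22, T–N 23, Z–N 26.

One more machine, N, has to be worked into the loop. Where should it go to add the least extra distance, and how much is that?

Insertion cost between consecutive stops i–j is d(i,N) + d(N,j) − d(i,j):
  between O and S: 17 + 22 − 5 = 34
  between S and T: 22 + 23 − 7 = 38
  between T and Z: 23 + 26 − 11 = 38
  between Z and O: 26 + 17 − 23 = 20
Cheapest insertion is between Z and O, adding 20.
New total = 46 + 20 = 66.

+20 min — insert N between Z and O.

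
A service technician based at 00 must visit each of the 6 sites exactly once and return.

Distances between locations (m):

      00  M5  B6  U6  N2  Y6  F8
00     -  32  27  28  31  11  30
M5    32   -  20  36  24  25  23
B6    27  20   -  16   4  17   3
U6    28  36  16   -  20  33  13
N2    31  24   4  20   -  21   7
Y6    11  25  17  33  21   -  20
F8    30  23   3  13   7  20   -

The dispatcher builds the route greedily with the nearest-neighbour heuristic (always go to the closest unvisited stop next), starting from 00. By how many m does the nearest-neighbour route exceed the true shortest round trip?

Excess over optimum: 18 m.

00: Y6=11, B6=27, U6=28, F8=30, N2=31, M5=32 ⇒ Y6
Y6: B6=17, F8=20, N2=21, M5=25, U6=33 ⇒ B6
B6: F8=3, N2=4, U6=16, M5=20 ⇒ F8
F8: N2=7, U6=13, M5=23 ⇒ N2
N2: U6=20, M5=24 ⇒ U6
U6: M5=36 ⇒ M5
NN route 00 → Y6 → B6 → F8 → N2 → U6 → M5 → 00 costs 126.
Optimal: 00 → U6 → F8 → B6 → N2 → M5 → Y6 → 00 costs 108 (by enumerating all 360 distinct tours).
Excess = 126 − 108 = 18.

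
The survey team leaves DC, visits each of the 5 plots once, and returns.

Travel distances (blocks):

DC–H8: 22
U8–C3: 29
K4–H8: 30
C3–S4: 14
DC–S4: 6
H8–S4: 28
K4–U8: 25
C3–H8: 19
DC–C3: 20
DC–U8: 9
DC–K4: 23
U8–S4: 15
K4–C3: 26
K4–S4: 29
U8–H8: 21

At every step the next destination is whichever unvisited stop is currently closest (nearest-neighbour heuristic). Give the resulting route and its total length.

At DC the remaining stops are S4 6, U8 9, C3 20, H8 22, K4 23; go to S4.
At S4 the remaining stops are C3 14, U8 15, H8 28, K4 29; go to C3.
At C3 the remaining stops are H8 19, K4 26, U8 29; go to H8.
At H8 the remaining stops are U8 21, K4 30; go to U8.
At U8 the remaining stops are K4 25; go to K4.
Return K4→DC: 23.
Total = 6 + 14 + 19 + 21 + 25 + 23 = 108.

108 blocks along DC → S4 → C3 → H8 → U8 → K4 → DC.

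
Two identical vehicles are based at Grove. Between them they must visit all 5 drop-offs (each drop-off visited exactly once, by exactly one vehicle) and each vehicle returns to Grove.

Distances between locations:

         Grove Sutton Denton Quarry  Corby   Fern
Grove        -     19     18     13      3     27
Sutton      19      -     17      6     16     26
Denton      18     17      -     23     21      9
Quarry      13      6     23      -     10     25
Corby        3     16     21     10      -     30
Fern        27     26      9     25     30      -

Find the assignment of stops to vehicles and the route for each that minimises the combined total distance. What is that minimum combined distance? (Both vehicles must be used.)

There are 2^4 − 1 = 15 ways to divide the 5 stops into two non-empty groups. For each, the best each vehicle can do is its own shortest tour through its group:
  {Sutton} + {Denton, Quarry, Corby, Fern}: 38 + 65 = 103
  {Denton} + {Sutton, Quarry, Corby, Fern}: 36 + 72 = 108
  {Sutton, Denton} + {Quarry, Corby, Fern}: 54 + 65 = 119
  {Quarry} + {Sutton, Denton, Corby, Fern}: 26 + 72 = 98
  {Sutton, Quarry} + {Denton, Corby, Fern}: 38 + 60 = 98
  {Denton, Quarry} + {Sutton, Corby, Fern}: 54 + 72 = 126
  … (15 splits in total)
  {Corby} + {Sutton, Denton, Quarry, Fern}: 6 + 72 = 78  ← best
Best: vehicle 1 Grove → Corby → Grove = 6; vehicle 2 Grove → Denton → Fern → Sutton → Quarry → Grove = 72; combined 78.

Minimum combined distance: 78.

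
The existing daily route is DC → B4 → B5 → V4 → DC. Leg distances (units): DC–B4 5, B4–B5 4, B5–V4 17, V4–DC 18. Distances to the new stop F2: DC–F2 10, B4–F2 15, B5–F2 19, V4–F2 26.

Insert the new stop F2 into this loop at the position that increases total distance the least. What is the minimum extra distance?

Insertion cost between consecutive stops i–j is d(i,F2) + d(F2,j) − d(i,j):
  between DC and B4: 10 + 15 − 5 = 20
  between B4 and B5: 15 + 19 − 4 = 30
  between B5 and V4: 19 + 26 − 17 = 28
  between V4 and DC: 26 + 10 − 18 = 18
Cheapest insertion is between V4 and DC, adding 18.
New total = 44 + 18 = 62.

Minimum extra distance: 18, inserting F2 between V4 and DC.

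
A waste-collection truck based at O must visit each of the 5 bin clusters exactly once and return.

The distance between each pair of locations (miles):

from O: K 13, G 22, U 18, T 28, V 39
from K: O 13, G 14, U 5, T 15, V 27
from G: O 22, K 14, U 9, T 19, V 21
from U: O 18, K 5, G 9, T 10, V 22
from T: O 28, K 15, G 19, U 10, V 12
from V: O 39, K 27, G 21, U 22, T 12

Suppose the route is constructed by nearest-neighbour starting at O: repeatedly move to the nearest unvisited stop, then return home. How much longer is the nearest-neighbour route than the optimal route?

From O: K=13, U=18, G=22, T=28, V=39 → choose K (13).
From K: U=5, G=14, T=15, V=27 → choose U (5).
From U: G=9, T=10, V=22 → choose G (9).
From G: T=19, V=21 → choose T (19).
From T: V=12 → choose V (12).
NN route O → K → U → G → T → V → O costs 97.
Optimal: O → K → U → T → V → G → O costs 83 (by enumerating all 60 distinct tours).
Excess = 97 − 83 = 14.

The nearest-neighbour route is 14 miles longer than optimal.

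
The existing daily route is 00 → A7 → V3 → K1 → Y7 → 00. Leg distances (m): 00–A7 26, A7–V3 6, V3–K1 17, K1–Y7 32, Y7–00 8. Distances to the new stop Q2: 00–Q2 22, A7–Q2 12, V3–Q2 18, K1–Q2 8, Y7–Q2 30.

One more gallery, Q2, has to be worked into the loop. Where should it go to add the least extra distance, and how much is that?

Insertion cost between consecutive stops i–j is d(i,Q2) + d(Q2,j) − d(i,j):
  between 00 and A7: 22 + 12 − 26 = 8
  between A7 and V3: 12 + 18 − 6 = 24
  between V3 and K1: 18 + 8 − 17 = 9
  between K1 and Y7: 8 + 30 − 32 = 6
  between Y7 and 00: 30 + 22 − 8 = 44
Cheapest insertion is between K1 and Y7, adding 6.
New total = 89 + 6 = 95.

Minimum extra distance: 6 m, inserting Q2 between K1 and Y7.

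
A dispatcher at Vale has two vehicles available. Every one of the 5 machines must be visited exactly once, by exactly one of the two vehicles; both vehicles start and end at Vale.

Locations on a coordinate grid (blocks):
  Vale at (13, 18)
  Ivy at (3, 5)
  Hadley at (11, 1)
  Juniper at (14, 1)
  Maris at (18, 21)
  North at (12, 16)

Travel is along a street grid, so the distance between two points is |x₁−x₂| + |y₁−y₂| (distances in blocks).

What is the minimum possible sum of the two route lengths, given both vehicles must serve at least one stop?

Minimum combined distance: 72 blocks.

There are 2^4 − 1 = 15 ways to divide the 5 stops into two non-empty groups. For each, the best each vehicle can do is its own shortest tour through its group:
  {Ivy} + {Hadley, Juniper, Maris, North}: 46 + 54 = 100
  {Hadley} + {Ivy, Juniper, Maris, North}: 38 + 70 = 108
  {Ivy, Hadley} + {Juniper, Maris, North}: 54 + 52 = 106
  {Juniper} + {Ivy, Hadley, Maris, North}: 36 + 70 = 106
  {Ivy, Juniper} + {Hadley, Maris, North}: 56 + 54 = 110
  {Hadley, Juniper} + {Ivy, Maris, North}: 40 + 62 = 102
  … (15 splits in total)
  {Maris} + {Ivy, Hadley, Juniper, North}: 16 + 56 = 72  ← best
Best: vehicle 1 Vale → Maris → Vale = 16; vehicle 2 Vale → Juniper → Hadley → Ivy → North → Vale = 56; combined 72.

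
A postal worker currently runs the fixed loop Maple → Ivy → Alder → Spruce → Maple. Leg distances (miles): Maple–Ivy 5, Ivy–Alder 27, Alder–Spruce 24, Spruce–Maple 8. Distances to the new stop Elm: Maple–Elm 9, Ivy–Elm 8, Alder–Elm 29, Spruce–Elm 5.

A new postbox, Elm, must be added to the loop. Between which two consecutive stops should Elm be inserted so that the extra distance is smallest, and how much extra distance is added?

+6 miles — insert Elm between Spruce and Maple.

Insertion cost between consecutive stops i–j is d(i,Elm) + d(Elm,j) − d(i,j):
  between Maple and Ivy: 9 + 8 − 5 = 12
  between Ivy and Alder: 8 + 29 − 27 = 10
  between Alder and Spruce: 29 + 5 − 24 = 10
  between Spruce and Maple: 5 + 9 − 8 = 6
Cheapest insertion is between Spruce and Maple, adding 6.
New total = 64 + 6 = 70.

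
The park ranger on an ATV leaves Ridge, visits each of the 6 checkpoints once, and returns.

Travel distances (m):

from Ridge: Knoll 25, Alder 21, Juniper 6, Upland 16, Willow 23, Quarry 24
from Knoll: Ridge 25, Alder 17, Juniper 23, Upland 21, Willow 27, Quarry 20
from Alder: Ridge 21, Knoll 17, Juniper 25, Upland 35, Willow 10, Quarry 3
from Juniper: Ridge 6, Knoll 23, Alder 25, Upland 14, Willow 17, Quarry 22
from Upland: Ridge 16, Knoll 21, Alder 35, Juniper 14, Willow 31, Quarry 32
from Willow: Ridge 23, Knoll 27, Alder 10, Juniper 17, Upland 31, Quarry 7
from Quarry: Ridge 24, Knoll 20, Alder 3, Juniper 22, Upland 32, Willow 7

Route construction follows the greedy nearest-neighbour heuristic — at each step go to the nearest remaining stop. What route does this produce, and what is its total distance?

Ridge → [Juniper:6 / Upland:16 / Alder:21 / Willow:23 / Quarry:24 / Knoll:25] → Juniper (6)
Juniper → [Upland:14 / Willow:17 / Quarry:22 / Knoll:23 / Alder:25] → Upland (14)
Upland → [Knoll:21 / Willow:31 / Quarry:32 / Alder:35] → Knoll (21)
Knoll → [Alder:17 / Quarry:20 / Willow:27] → Alder (17)
Alder → [Quarry:3 / Willow:10] → Quarry (3)
Quarry → [Willow:7] → Willow (7)
Return Willow→Ridge: 23.
Total = 6 + 14 + 21 + 17 + 3 + 7 + 23 = 91.

Nearest-neighbour total = 91 m; route Ridge → Juniper → Upland → Knoll → Alder → Quarry → Willow → Ridge.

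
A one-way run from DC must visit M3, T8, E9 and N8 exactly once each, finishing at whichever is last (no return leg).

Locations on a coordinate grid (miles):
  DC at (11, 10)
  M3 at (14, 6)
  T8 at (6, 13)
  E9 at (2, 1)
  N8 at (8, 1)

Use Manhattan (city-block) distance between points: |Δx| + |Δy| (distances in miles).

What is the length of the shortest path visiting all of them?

Minimum one-way distance = 40 miles.

There are 4! = 24 possible orderings.
DC→M3→T8→E9→N8: 7+15+16+6 = 44
DC→M3→T8→N8→E9: 7+15+14+6 = 42
DC→M3→E9→T8→N8: 7+17+16+14 = 54
DC→M3→E9→N8→T8: 7+17+6+14 = 44
DC→M3→N8→T8→E9: 7+11+14+16 = 48
DC→M3→N8→E9→T8: 7+11+6+16 = 40
DC→T8→M3→E9→N8: 8+15+17+6 = 46
DC→T8→M3→N8→E9: 8+15+11+6 = 40
DC→T8→E9→M3→N8: 8+16+17+11 = 52
DC→T8→E9→N8→M3: 8+16+6+11 = 41
DC→T8→N8→M3→E9: 8+14+11+17 = 50
DC→T8→N8→E9→M3: 8+14+6+17 = 45
DC→E9→M3→T8→N8: 18+17+15+14 = 64
DC→E9→M3→N8→T8: 18+17+11+14 = 60
… (10 more)
The minimum is 40.
One shortest path: DC → M3 → N8 → E9 → T8.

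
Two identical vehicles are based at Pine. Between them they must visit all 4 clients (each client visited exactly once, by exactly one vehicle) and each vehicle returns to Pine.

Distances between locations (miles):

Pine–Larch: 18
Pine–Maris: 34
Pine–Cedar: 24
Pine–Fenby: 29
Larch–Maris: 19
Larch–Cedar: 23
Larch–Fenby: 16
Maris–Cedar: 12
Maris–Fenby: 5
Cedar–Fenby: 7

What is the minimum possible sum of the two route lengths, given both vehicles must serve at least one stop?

Minimum combined distance: 106 miles.

There are 2^3 − 1 = 7 ways to divide the 4 stops into two non-empty groups. For each, the best each vehicle can do is its own shortest tour through its group:
  {Larch} + {Maris, Cedar, Fenby}: 36 + 70 = 106
  {Maris} + {Larch, Cedar, Fenby}: 68 + 65 = 133
  {Larch, Maris} + {Cedar, Fenby}: 71 + 60 = 131
  {Cedar} + {Larch, Maris, Fenby}: 48 + 71 = 119
  {Larch, Cedar} + {Maris, Fenby}: 65 + 68 = 133
  {Maris, Cedar} + {Larch, Fenby}: 70 + 63 = 133
  … (7 splits in total)
Best: vehicle 1 Pine → Larch → Pine = 36; vehicle 2 Pine → Maris → Fenby → Cedar → Pine = 70; combined 106.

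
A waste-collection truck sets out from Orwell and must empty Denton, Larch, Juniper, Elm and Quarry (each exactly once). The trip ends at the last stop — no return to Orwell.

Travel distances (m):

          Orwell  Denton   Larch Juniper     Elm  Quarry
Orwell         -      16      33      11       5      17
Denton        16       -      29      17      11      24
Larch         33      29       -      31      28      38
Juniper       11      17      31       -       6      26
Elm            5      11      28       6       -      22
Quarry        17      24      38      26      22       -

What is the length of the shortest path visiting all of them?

Minimum one-way distance = 89 m.

There are 5! = 120 possible orderings.
Orwell - Denton - Larch - Juniper - Elm - Quarry: 16+29+31+6+22 = 104
Orwell - Denton - Larch - Juniper - Quarry - Elm: 16+29+31+26+22 = 124
Orwell - Denton - Larch - Elm - Juniper - Quarry: 16+29+28+6+26 = 105
Orwell - Denton - Larch - Elm - Quarry - Juniper: 16+29+28+22+26 = 121
Orwell - Denton - Larch - Quarry - Juniper - Elm: 16+29+38+26+6 = 115
Orwell - Denton - Larch - Quarry - Elm - Juniper: 16+29+38+22+6 = 111
Orwell - Denton - Juniper - Larch - Elm - Quarry: 16+17+31+28+22 = 114
Orwell - Denton - Juniper - Larch - Quarry - Elm: 16+17+31+38+22 = 124
Orwell - Denton - Juniper - Elm - Larch - Quarry: 16+17+6+28+38 = 105
Orwell - Denton - Juniper - Elm - Quarry - Larch: 16+17+6+22+38 = 99
Orwell - Denton - Juniper - Quarry - Larch - Elm: 16+17+26+38+28 = 125
Orwell - Denton - Juniper - Quarry - Elm - Larch: 16+17+26+22+28 = 109
Orwell - Denton - Elm - Larch - Juniper - Quarry: 16+11+28+31+26 = 112
Orwell - Denton - Elm - Larch - Quarry - Juniper: 16+11+28+38+26 = 119
… (106 more)
Orwell - Quarry - Denton - Elm - Juniper - Larch: 17+24+11+6+31 = 89  ← best
The minimum is 89.
One shortest path: Orwell → Quarry → Denton → Elm → Juniper → Larch.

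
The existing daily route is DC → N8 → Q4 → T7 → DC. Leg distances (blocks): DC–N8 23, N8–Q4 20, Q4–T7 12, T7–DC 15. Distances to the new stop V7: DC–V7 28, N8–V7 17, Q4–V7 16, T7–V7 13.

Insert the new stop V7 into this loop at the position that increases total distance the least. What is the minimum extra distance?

Insertion cost between consecutive stops i–j is d(i,V7) + d(V7,j) − d(i,j):
  between DC and N8: 28 + 17 − 23 = 22
  between N8 and Q4: 17 + 16 − 20 = 13
  between Q4 and T7: 16 + 13 − 12 = 17
  between T7 and DC: 13 + 28 − 15 = 26
Cheapest insertion is between N8 and Q4, adding 13.
New total = 70 + 13 = 83.

Minimum extra distance: 13 blocks, inserting V7 between N8 and Q4.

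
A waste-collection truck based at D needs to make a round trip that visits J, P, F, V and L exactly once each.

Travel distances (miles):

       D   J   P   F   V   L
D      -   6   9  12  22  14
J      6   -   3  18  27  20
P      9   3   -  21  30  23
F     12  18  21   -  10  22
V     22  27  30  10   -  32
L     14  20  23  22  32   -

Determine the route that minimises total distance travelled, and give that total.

D - J - P - F - V - L - D: 6+3+21+10+32+14 = 86
D - J - P - F - L - V - D: 6+3+21+22+32+22 = 106
D - J - P - V - F - L - D: 6+3+30+10+22+14 = 85
D - J - P - V - L - F - D: 6+3+30+32+22+12 = 105
D - J - P - L - F - V - D: 6+3+23+22+10+22 = 86
D - J - P - L - V - F - D: 6+3+23+32+10+12 = 86
D - J - F - P - V - L - D: 6+18+21+30+32+14 = 121
D - J - F - P - L - V - D: 6+18+21+23+32+22 = 122
D - J - F - V - P - L - D: 6+18+10+30+23+14 = 101
D - J - F - V - L - P - D: 6+18+10+32+23+9 = 98
D - J - F - L - P - V - D: 6+18+22+23+30+22 = 121
D - J - F - L - V - P - D: 6+18+22+32+30+9 = 117
D - J - V - P - F - L - D: 6+27+30+21+22+14 = 120
D - J - V - P - L - F - D: 6+27+30+23+22+12 = 120
… (46 more)
The minimum is 85.
One optimal route: D → J → P → V → F → L → D (or its reverse).

85 miles — the shortest possible round trip.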